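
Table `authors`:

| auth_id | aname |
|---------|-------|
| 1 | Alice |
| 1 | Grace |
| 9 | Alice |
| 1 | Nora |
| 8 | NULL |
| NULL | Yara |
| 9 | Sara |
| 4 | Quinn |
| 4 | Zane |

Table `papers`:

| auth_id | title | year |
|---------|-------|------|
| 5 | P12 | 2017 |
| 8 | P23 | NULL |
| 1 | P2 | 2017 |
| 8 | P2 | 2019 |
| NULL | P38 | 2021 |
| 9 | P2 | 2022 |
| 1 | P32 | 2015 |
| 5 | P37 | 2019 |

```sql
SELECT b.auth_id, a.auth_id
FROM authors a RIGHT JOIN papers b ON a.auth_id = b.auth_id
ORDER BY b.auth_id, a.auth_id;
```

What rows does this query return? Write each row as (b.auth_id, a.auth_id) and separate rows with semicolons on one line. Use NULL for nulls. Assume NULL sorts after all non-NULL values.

RIGHT JOIN keeps every row from `papers`; unmatched rows get NULL for `authors`'s columns.
Matching on a.auth_id = b.auth_id. A NULL in a compared column never satisfies the condition.
- auth_id=1: 2 matching b row(s), so 2 row(s) emitted.
- auth_id=1: 2 matching b row(s), so 2 row(s) emitted.
- auth_id=9: 1 matching b row(s), so 1 row(s) emitted.
- auth_id=1: 2 matching b row(s), so 2 row(s) emitted.
- auth_id=8: 2 matching b row(s), so 2 row(s) emitted.
- auth_id=NULL: no matching b row.
- auth_id=9: 1 matching b row(s), so 1 row(s) emitted.
- auth_id=4: no matching b row.
- auth_id=4: no matching b row.
- 3 b row(s) had no a match → kept, a columns NULL.

(1, 1); (1, 1); (1, 1); (1, 1); (1, 1); (1, 1); (5, NULL); (5, NULL); (8, 8); (8, 8); (9, 9); (9, 9); (NULL, NULL)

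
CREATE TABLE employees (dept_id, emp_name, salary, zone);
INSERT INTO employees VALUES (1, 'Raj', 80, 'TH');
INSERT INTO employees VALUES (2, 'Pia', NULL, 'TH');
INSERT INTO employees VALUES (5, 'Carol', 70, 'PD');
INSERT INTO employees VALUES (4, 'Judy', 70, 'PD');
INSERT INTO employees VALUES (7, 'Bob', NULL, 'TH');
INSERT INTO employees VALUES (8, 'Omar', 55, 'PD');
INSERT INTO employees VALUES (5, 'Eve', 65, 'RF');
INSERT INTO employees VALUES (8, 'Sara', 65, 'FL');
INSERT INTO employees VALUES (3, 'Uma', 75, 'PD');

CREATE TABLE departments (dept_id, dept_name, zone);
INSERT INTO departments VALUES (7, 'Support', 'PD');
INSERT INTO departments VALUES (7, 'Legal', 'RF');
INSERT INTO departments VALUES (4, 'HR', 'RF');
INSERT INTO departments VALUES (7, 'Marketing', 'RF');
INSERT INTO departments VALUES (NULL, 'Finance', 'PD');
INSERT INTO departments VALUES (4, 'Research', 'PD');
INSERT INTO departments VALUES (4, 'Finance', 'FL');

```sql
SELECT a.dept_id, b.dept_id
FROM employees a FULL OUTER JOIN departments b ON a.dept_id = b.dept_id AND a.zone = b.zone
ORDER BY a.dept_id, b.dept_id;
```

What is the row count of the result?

15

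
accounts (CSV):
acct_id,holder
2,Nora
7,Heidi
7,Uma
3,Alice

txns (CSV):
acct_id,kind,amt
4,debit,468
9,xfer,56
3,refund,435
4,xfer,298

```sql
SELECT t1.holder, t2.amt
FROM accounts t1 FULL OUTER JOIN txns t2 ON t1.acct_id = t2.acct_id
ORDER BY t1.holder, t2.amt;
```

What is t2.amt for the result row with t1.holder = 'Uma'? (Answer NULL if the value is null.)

FULL OUTER JOIN keeps every row from both sides; unmatched rows get NULL for the other side's columns.
Matching on t1.acct_id = t2.acct_id.
- t1 row (acct_id=2): no match → kept, t2 columns NULL.
- t1 row (acct_id=7): no match → kept, t2 columns NULL.
- t1 row (acct_id=7): no match → kept, t2 columns NULL.
- t1 row (acct_id=3): matches 1 t2 row(s) → 1 output row(s).
- 3 t2 row(s) had no t1 match → kept, t1 columns NULL.

NULL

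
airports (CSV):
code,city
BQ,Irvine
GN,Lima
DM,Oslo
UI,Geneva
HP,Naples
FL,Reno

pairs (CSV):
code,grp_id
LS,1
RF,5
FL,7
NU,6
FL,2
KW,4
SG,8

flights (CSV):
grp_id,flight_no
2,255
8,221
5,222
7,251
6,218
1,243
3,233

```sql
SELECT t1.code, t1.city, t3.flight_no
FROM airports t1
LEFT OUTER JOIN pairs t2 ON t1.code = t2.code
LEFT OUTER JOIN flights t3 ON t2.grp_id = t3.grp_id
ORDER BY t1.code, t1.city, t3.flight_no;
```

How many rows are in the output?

Evaluate left to right. First `airports t1 LEFT JOIN pairs t2` on code: 7 row(s).
Then LEFT JOIN `flights t3` on grp_id: each of those 7 rows is kept; rows whose t2.grp_id has no match in t3 get NULL for t3's columns.
Result: 7 row(s).

7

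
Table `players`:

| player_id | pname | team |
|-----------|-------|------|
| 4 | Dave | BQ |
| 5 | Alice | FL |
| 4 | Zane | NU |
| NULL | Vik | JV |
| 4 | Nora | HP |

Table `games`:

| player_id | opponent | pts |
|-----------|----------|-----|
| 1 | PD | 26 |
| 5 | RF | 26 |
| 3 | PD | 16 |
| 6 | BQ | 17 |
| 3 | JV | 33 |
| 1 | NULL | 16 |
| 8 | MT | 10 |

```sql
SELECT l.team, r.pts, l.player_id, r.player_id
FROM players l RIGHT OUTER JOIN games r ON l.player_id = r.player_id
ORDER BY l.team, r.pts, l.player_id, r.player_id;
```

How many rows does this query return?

RIGHT JOIN keeps every row from `games`; unmatched rows get NULL for `players`'s columns.
Matching on l.player_id = r.player_id. A NULL in a compared column never satisfies the condition.
- l[0] player_id=4 → no match.
- l[1] player_id=5 → 1 match(es) in r → 1 row(s).
- l[2] player_id=4 → no match.
- l[3] player_id=NULL → no match.
- l[4] player_id=4 → no match.
- plus 6 unmatched r row(s), each kept with NULL l columns.
Total: 1 matched + 6 padded = 7 rows.

7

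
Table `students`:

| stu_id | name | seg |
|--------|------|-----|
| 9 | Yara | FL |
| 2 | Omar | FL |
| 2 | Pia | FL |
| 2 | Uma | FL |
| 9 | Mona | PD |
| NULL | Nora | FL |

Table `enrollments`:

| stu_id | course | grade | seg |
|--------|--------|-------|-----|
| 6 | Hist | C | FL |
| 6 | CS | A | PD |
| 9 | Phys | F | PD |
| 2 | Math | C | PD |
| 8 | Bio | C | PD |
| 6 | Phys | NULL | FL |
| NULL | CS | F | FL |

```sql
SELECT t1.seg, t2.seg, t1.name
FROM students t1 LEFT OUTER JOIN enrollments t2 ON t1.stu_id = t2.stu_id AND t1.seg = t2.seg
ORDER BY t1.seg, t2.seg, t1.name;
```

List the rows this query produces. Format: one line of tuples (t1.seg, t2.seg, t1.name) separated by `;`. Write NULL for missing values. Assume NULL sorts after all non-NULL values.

(FL, NULL, Nora); (FL, NULL, Omar); (FL, NULL, Pia); (FL, NULL, Uma); (FL, NULL, Yara); (PD, PD, Mona)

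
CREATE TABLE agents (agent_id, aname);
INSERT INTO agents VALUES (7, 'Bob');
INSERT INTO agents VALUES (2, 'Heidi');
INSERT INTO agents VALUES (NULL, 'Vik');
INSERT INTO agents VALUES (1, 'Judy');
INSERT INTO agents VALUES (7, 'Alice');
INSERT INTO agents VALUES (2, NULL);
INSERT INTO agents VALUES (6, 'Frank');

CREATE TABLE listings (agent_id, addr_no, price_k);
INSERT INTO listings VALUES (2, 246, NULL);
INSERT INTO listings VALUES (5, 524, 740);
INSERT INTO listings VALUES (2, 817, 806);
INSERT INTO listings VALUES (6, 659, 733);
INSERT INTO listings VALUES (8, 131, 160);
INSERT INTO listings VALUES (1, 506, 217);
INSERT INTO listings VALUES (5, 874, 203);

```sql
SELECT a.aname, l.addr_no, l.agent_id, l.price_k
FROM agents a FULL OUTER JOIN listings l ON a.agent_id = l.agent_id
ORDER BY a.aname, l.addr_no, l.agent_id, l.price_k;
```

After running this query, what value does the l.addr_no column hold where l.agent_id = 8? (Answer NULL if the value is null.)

131

FULL OUTER JOIN keeps every row from both sides; unmatched rows get NULL for the other side's columns.
Matching on a.agent_id = l.agent_id. A NULL in a compared column never satisfies the condition.
- a (agent_id=7) has no partner → padded with NULL.
- a (agent_id=2) pairs with 2 row(s) of l.
- a (agent_id=NULL) has no partner → padded with NULL.
- a (agent_id=1) pairs with 1 row(s) of l.
- a (agent_id=7) has no partner → padded with NULL.
- a (agent_id=2) pairs with 2 row(s) of l.
- a (agent_id=6) pairs with 1 row(s) of l.
- plus 3 unmatched l row(s), each kept with NULL a columns.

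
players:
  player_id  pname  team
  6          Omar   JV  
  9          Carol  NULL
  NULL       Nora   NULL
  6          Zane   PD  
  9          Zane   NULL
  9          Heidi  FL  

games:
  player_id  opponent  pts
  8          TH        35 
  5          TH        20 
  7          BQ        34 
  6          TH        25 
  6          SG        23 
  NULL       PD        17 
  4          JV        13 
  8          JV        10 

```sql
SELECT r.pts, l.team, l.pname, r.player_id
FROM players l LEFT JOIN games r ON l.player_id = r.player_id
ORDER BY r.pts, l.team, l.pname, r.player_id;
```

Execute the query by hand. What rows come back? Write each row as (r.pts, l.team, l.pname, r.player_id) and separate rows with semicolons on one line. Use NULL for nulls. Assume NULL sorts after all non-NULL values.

LEFT JOIN keeps every row from `players`; unmatched rows get NULL for `games`'s columns.
Matching on l.player_id = r.player_id. A NULL in a compared column never satisfies the condition.
Matched pairs: 4; unmatched l rows kept: 4.

(23, JV, Omar, 6); (23, PD, Zane, 6); (25, JV, Omar, 6); (25, PD, Zane, 6); (NULL, FL, Heidi, NULL); (NULL, NULL, Carol, NULL); (NULL, NULL, Nora, NULL); (NULL, NULL, Zane, NULL)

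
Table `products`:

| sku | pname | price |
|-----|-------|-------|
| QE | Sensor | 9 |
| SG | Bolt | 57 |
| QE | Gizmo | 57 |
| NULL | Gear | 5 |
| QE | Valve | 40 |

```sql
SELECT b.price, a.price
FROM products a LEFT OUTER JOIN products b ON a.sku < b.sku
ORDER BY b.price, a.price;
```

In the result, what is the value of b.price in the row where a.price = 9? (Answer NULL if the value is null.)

57

LEFT JOIN keeps every row from `products a`; unmatched rows get NULL for `products b`'s columns.
Matching on a.sku < b.sku. A NULL in a compared column never satisfies the condition.
- a row (sku=QE): matches 1 b row(s) → 1 output row(s).
- a row (sku=SG): no match → kept, b columns NULL.
- a row (sku=QE): matches 1 b row(s) → 1 output row(s).
- a row (sku=NULL): no match → kept, b columns NULL.
- a row (sku=QE): matches 1 b row(s) → 1 output row(s).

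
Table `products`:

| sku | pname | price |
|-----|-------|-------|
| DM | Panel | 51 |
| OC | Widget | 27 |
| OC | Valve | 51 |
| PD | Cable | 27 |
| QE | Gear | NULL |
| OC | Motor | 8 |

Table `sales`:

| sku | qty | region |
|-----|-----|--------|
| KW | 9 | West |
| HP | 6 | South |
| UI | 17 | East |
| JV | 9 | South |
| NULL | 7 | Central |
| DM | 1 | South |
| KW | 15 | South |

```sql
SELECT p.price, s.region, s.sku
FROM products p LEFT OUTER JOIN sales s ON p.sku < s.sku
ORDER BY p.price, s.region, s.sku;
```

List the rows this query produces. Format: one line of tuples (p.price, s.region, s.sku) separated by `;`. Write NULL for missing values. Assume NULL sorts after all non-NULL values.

LEFT JOIN keeps every row from `products`; unmatched rows get NULL for `sales`'s columns.
Matching on p.sku < s.sku. A NULL in a compared column never satisfies the condition.
- p (sku=DM) pairs with 5 row(s) of s.
- p (sku=OC) pairs with 1 row(s) of s.
- p (sku=OC) pairs with 1 row(s) of s.
- p (sku=PD) pairs with 1 row(s) of s.
- p (sku=QE) pairs with 1 row(s) of s.
- p (sku=OC) pairs with 1 row(s) of s.
After projecting and ordering:
p.price | s.region | s.sku
8 | East | UI
27 | East | UI
27 | East | UI
51 | East | UI
51 | East | UI
51 | South | HP
51 | South | JV
51 | South | KW
51 | West | KW
NULL | East | UI

(8, East, UI); (27, East, UI); (27, East, UI); (51, East, UI); (51, East, UI); (51, South, HP); (51, South, JV); (51, South, KW); (51, West, KW); (NULL, East, UI)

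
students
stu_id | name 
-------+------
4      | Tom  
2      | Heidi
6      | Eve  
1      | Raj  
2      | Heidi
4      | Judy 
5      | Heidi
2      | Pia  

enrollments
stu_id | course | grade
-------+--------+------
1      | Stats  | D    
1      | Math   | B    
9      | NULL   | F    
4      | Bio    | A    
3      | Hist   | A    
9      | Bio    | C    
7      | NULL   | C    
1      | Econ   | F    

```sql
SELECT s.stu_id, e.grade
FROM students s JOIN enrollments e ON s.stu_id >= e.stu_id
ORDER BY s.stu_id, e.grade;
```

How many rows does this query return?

32

INNER JOIN keeps only pairs where the ON condition holds.
Matching on s.stu_id >= e.stu_id.
- s[0] stu_id=4 → 5 match(es) in e → 5 row(s).
- s[1] stu_id=2 → 3 match(es) in e → 3 row(s).
- s[2] stu_id=6 → 5 match(es) in e → 5 row(s).
- s[3] stu_id=1 → 3 match(es) in e → 3 row(s).
- s[4] stu_id=2 → 3 match(es) in e → 3 row(s).
- s[5] stu_id=4 → 5 match(es) in e → 5 row(s).
- s[6] stu_id=5 → 5 match(es) in e → 5 row(s).
- s[7] stu_id=2 → 3 match(es) in e → 3 row(s).
Total: 32 rows.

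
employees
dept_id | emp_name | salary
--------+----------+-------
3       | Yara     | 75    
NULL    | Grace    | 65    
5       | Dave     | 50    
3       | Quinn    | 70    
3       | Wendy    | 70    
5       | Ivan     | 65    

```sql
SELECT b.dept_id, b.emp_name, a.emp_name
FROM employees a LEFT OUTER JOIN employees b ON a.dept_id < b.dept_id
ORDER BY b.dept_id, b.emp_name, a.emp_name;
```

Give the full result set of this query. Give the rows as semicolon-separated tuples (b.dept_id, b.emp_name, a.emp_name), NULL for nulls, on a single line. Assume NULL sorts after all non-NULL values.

LEFT JOIN keeps every row from `employees a`; unmatched rows get NULL for `employees b`'s columns.
Matching on a.dept_id < b.dept_id. A NULL in a compared column never satisfies the condition.
- dept_id=3: 2 matching b row(s), so 2 row(s) emitted.
- dept_id=NULL: no b row matches, row kept with b columns NULL.
- dept_id=5: no b row matches, row kept with b columns NULL.
- dept_id=3: 2 matching b row(s), so 2 row(s) emitted.
- dept_id=3: 2 matching b row(s), so 2 row(s) emitted.
- dept_id=5: no b row matches, row kept with b columns NULL.
After projecting and ordering:
b.dept_id | b.emp_name | a.emp_name
5 | Dave | Quinn
5 | Dave | Wendy
5 | Dave | Yara
5 | Ivan | Quinn
5 | Ivan | Wendy
5 | Ivan | Yara
NULL | NULL | Dave
NULL | NULL | Grace
NULL | NULL | Ivan

(5, Dave, Quinn); (5, Dave, Wendy); (5, Dave, Yara); (5, Ivan, Quinn); (5, Ivan, Wendy); (5, Ivan, Yara); (NULL, NULL, Dave); (NULL, NULL, Grace); (NULL, NULL, Ivan)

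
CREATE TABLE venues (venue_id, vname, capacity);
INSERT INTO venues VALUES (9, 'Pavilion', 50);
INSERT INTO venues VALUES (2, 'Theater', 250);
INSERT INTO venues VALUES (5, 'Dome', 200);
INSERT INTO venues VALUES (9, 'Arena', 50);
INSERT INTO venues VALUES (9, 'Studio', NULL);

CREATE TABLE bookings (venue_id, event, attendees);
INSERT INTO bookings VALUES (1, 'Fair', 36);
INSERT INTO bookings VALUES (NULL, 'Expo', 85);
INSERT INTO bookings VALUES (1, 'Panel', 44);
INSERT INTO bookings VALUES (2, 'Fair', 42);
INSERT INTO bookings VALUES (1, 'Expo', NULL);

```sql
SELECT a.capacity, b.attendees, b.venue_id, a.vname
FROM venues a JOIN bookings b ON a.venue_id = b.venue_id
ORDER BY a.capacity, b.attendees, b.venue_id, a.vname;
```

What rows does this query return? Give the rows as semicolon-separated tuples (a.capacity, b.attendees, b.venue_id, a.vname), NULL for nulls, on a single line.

INNER JOIN keeps only pairs where the ON condition holds.
Matching on a.venue_id = b.venue_id. A NULL in a compared column never satisfies the condition.
- a (venue_id=9) has no partner → excluded.
- a (venue_id=2) pairs with 1 row(s) of b.
- a (venue_id=5) has no partner → excluded.
- a (venue_id=9) has no partner → excluded.
- a (venue_id=9) has no partner → excluded.
After projecting and ordering:
a.capacity | b.attendees | b.venue_id | a.vname
250 | 42 | 2 | Theater

(250, 42, 2, Theater)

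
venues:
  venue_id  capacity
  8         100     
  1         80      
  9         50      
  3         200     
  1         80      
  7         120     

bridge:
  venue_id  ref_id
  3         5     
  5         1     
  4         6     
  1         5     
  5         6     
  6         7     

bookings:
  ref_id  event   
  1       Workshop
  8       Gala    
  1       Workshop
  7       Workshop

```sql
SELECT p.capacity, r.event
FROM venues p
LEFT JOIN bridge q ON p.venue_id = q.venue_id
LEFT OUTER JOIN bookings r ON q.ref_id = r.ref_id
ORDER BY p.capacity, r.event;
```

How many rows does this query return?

6

Joins associate left-to-right: venues LEFT JOIN bridge on venue_id gives 6 intermediate row(s).
Then LEFT JOIN `bookings r` on ref_id: each of those 6 rows is kept; rows whose q.ref_id has no match in r get NULL for r's columns.
Result: 6 row(s).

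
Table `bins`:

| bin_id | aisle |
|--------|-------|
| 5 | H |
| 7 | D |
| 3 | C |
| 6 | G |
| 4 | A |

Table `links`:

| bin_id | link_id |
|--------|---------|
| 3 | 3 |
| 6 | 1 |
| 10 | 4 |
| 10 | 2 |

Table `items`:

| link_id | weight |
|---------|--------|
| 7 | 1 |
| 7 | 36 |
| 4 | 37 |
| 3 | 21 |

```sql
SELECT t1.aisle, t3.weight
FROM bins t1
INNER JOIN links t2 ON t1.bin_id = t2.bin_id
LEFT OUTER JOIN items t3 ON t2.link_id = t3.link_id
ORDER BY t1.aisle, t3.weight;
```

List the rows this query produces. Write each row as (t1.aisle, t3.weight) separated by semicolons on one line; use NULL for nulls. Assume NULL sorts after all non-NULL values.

(C, 21); (G, NULL)

Evaluate left to right. First `bins t1 INNER JOIN links t2` on bin_id: 2 row(s).
Then LEFT JOIN `items t3` on link_id: each of those 2 rows is kept; rows whose t2.link_id has no match in t3 get NULL for t3's columns.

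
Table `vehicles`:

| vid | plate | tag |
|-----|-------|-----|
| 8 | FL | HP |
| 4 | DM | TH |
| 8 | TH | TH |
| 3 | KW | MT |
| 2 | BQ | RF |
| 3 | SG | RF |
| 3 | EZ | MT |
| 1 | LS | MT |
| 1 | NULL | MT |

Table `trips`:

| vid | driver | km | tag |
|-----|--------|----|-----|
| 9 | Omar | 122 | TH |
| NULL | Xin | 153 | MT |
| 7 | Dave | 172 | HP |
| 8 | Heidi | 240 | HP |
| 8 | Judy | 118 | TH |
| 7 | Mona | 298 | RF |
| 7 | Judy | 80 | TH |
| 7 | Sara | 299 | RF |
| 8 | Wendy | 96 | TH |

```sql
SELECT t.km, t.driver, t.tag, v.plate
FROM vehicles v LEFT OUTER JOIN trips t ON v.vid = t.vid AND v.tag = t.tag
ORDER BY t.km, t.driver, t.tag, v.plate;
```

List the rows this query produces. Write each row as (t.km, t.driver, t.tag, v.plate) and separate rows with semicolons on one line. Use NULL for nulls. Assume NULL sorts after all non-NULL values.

(96, Wendy, TH, TH); (118, Judy, TH, TH); (240, Heidi, HP, FL); (NULL, NULL, NULL, BQ); (NULL, NULL, NULL, DM); (NULL, NULL, NULL, EZ); (NULL, NULL, NULL, KW); (NULL, NULL, NULL, LS); (NULL, NULL, NULL, SG); (NULL, NULL, NULL, NULL)

LEFT JOIN keeps every row from `vehicles`; unmatched rows get NULL for `trips`'s columns.
Matching on v.vid = t.vid AND v.tag = t.tag. A NULL in a compared column never satisfies the condition.
- v[0] vid=8, tag=HP → 1 match(es) in t → 1 row(s).
- v[1] vid=4, tag=TH → no match; kept with NULLs on the t side.
- v[2] vid=8, tag=TH → 2 match(es) in t → 2 row(s).
- v[3] vid=3, tag=MT → no match; kept with NULLs on the t side.
- v[4] vid=2, tag=RF → no match; kept with NULLs on the t side.
- v[5] vid=3, tag=RF → no match; kept with NULLs on the t side.
- v[6] vid=3, tag=MT → no match; kept with NULLs on the t side.
- v[7] vid=1, tag=MT → no match; kept with NULLs on the t side.
- v[8] vid=1, tag=MT → no match; kept with NULLs on the t side.
After projecting and ordering:
t.km | t.driver | t.tag | v.plate
96 | Wendy | TH | TH
118 | Judy | TH | TH
240 | Heidi | HP | FL
NULL | NULL | NULL | BQ
NULL | NULL | NULL | DM
NULL | NULL | NULL | EZ
NULL | NULL | NULL | KW
NULL | NULL | NULL | LS
NULL | NULL | NULL | SG
NULL | NULL | NULL | NULL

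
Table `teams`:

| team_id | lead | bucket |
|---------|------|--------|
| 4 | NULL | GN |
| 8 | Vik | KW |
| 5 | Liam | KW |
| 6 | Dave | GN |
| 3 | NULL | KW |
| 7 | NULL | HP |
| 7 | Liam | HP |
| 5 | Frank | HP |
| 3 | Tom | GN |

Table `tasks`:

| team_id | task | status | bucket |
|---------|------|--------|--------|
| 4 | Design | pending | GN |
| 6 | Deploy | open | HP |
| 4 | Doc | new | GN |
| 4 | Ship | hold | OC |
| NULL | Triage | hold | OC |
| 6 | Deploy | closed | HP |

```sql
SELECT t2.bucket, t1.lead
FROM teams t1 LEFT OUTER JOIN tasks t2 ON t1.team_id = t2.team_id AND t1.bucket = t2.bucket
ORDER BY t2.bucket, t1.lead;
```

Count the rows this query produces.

10

LEFT JOIN keeps every row from `teams`; unmatched rows get NULL for `tasks`'s columns.
Matching on t1.team_id = t2.team_id AND t1.bucket = t2.bucket. A NULL in a compared column never satisfies the condition.
- t1 row (team_id=4, bucket=GN): matches 2 t2 row(s) → 2 output row(s).
- t1 row (team_id=8, bucket=KW): no match → kept, t2 columns NULL.
- t1 row (team_id=5, bucket=KW): no match → kept, t2 columns NULL.
- t1 row (team_id=6, bucket=GN): no match → kept, t2 columns NULL.
- t1 row (team_id=3, bucket=KW): no match → kept, t2 columns NULL.
- t1 row (team_id=7, bucket=HP): no match → kept, t2 columns NULL.
- t1 row (team_id=7, bucket=HP): no match → kept, t2 columns NULL.
- t1 row (team_id=5, bucket=HP): no match → kept, t2 columns NULL.
- t1 row (team_id=3, bucket=GN): no match → kept, t2 columns NULL.
Total: 2 matched + 8 padded = 10 rows.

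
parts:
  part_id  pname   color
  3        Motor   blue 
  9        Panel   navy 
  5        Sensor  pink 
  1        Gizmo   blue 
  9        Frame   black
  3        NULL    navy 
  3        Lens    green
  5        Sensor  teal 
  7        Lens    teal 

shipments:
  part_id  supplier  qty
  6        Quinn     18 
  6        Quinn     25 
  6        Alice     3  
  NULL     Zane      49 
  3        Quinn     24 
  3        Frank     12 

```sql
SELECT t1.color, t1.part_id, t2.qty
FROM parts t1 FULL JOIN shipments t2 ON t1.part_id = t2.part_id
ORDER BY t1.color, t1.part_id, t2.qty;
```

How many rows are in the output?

FULL OUTER JOIN keeps every row from both sides; unmatched rows get NULL for the other side's columns.
Matching on t1.part_id = t2.part_id. A NULL in a compared column never satisfies the condition.
Matched pairs: 6; unmatched t1 rows kept: 6; unmatched t2 rows kept: 4.
Total: 6 matched + 10 padded = 16 rows.

16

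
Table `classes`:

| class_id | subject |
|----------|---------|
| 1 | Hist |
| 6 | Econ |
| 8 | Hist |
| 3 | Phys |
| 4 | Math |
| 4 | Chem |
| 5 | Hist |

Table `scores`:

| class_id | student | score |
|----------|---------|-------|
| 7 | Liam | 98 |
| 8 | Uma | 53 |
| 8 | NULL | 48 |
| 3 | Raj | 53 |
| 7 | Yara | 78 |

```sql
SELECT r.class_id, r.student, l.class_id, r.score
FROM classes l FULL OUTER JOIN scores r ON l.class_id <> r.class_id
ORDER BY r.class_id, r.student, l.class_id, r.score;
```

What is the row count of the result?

FULL OUTER JOIN keeps every row from both sides; unmatched rows get NULL for the other side's columns.
Matching on l.class_id <> r.class_id.
Matched pairs: 32; unmatched l rows kept: 0; unmatched r rows kept: 0.
Total: 32 rows.

32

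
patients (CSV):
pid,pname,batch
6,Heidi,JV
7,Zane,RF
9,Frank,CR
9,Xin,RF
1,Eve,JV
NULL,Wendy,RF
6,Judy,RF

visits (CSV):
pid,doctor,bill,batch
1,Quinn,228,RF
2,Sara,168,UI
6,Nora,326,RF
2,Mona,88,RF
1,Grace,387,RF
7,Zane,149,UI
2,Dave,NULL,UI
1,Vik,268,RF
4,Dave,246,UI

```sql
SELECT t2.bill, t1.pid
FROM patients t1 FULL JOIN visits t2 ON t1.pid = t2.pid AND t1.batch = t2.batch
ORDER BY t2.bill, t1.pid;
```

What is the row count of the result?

15

FULL OUTER JOIN keeps every row from both sides; unmatched rows get NULL for the other side's columns.
Matching on t1.pid = t2.pid AND t1.batch = t2.batch. A NULL in a compared column never satisfies the condition.
Matched pairs: 1; unmatched t1 rows kept: 6; unmatched t2 rows kept: 8.
Total: 1 matched + 14 padded = 15 rows.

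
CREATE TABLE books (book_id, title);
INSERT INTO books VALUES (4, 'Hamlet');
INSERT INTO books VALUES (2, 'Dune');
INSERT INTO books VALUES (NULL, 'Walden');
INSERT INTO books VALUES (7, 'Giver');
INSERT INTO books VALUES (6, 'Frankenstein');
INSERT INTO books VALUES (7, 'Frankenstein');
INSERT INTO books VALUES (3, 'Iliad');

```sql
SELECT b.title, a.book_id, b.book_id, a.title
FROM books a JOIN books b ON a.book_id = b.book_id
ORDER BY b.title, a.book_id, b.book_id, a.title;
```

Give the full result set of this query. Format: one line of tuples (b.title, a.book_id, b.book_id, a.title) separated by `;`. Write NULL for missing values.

INNER JOIN keeps only pairs where the ON condition holds.
Matching on a.book_id = b.book_id. A NULL in a compared column never satisfies the condition.
- book_id=4: 1 matching b row(s), so 1 row(s) emitted.
- book_id=2: 1 matching b row(s), so 1 row(s) emitted.
- book_id=NULL: no matching b row, dropped.
- book_id=7: 2 matching b row(s), so 2 row(s) emitted.
- book_id=6: 1 matching b row(s), so 1 row(s) emitted.
- book_id=7: 2 matching b row(s), so 2 row(s) emitted.
- book_id=3: 1 matching b row(s), so 1 row(s) emitted.
After projecting and ordering:
b.title | a.book_id | b.book_id | a.title
Dune | 2 | 2 | Dune
Frankenstein | 6 | 6 | Frankenstein
Frankenstein | 7 | 7 | Frankenstein
Frankenstein | 7 | 7 | Giver
Giver | 7 | 7 | Frankenstein
Giver | 7 | 7 | Giver
Hamlet | 4 | 4 | Hamlet
Iliad | 3 | 3 | Iliad

(Dune, 2, 2, Dune); (Frankenstein, 6, 6, Frankenstein); (Frankenstein, 7, 7, Frankenstein); (Frankenstein, 7, 7, Giver); (Giver, 7, 7, Frankenstein); (Giver, 7, 7, Giver); (Hamlet, 4, 4, Hamlet); (Iliad, 3, 3, Iliad)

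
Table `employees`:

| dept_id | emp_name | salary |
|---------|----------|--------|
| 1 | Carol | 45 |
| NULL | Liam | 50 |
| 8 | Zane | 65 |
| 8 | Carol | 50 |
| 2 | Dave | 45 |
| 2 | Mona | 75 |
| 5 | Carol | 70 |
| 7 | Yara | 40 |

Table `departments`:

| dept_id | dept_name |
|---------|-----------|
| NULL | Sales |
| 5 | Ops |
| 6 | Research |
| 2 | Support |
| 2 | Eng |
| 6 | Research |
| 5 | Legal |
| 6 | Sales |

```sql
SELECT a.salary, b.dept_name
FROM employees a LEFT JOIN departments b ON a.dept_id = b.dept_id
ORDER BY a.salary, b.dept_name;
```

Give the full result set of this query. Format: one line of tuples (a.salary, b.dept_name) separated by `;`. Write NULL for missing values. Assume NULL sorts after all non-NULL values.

LEFT JOIN keeps every row from `employees`; unmatched rows get NULL for `departments`'s columns.
Matching on a.dept_id = b.dept_id. A NULL in a compared column never satisfies the condition.
Matched pairs: 6; unmatched a rows kept: 5.

(40, NULL); (45, Eng); (45, Support); (45, NULL); (50, NULL); (50, NULL); (65, NULL); (70, Legal); (70, Ops); (75, Eng); (75, Support)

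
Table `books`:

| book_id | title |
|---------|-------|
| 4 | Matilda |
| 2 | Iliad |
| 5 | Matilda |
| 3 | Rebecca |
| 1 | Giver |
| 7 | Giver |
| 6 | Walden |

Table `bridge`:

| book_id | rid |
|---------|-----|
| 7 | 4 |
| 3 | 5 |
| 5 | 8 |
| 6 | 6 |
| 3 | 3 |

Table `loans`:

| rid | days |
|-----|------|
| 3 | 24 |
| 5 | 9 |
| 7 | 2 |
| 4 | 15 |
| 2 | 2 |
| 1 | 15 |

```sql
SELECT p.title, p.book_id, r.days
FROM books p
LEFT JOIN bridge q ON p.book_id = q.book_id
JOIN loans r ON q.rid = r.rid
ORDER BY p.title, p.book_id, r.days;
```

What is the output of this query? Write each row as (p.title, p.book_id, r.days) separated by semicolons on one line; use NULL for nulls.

(Giver, 7, 15); (Rebecca, 3, 9); (Rebecca, 3, 24)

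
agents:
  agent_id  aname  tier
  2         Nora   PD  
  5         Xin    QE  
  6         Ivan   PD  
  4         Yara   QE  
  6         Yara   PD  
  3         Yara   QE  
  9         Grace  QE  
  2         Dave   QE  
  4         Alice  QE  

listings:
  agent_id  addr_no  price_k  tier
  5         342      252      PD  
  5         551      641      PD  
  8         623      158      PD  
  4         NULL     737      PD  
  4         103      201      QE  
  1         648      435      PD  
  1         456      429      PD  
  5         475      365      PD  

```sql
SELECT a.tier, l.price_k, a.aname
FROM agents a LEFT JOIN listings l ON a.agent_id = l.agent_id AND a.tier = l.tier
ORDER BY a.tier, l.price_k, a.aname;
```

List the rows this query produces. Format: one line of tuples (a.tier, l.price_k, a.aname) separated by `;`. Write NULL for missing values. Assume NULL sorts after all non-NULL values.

LEFT JOIN keeps every row from `agents`; unmatched rows get NULL for `listings`'s columns.
Matching on a.agent_id = l.agent_id AND a.tier = l.tier.
- a (agent_id=2, tier=PD) has no partner → padded with NULL.
- a (agent_id=5, tier=QE) has no partner → padded with NULL.
- a (agent_id=6, tier=PD) has no partner → padded with NULL.
- a (agent_id=4, tier=QE) pairs with 1 row(s) of l.
- a (agent_id=6, tier=PD) has no partner → padded with NULL.
- a (agent_id=3, tier=QE) has no partner → padded with NULL.
- a (agent_id=9, tier=QE) has no partner → padded with NULL.
- a (agent_id=2, tier=QE) has no partner → padded with NULL.
- a (agent_id=4, tier=QE) pairs with 1 row(s) of l.
After projecting and ordering:
a.tier | l.price_k | a.aname
PD | NULL | Ivan
PD | NULL | Nora
PD | NULL | Yara
QE | 201 | Alice
QE | 201 | Yara
QE | NULL | Dave
QE | NULL | Grace
QE | NULL | Xin
QE | NULL | Yara

(PD, NULL, Ivan); (PD, NULL, Nora); (PD, NULL, Yara); (QE, 201, Alice); (QE, 201, Yara); (QE, NULL, Dave); (QE, NULL, Grace); (QE, NULL, Xin); (QE, NULL, Yara)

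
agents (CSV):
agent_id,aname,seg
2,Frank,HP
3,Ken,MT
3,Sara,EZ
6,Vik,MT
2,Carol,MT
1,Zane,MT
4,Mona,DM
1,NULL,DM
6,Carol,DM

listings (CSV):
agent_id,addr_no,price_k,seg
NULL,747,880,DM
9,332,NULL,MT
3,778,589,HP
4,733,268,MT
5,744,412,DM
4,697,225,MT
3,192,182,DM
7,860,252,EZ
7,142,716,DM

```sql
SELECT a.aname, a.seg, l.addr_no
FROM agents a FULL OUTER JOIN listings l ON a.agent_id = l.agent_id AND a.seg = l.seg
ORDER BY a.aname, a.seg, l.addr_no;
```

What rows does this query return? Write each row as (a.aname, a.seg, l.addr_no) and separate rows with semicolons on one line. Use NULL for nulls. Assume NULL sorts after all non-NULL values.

(Carol, DM, NULL); (Carol, MT, NULL); (Frank, HP, NULL); (Ken, MT, NULL); (Mona, DM, NULL); (Sara, EZ, NULL); (Vik, MT, NULL); (Zane, MT, NULL); (NULL, DM, NULL); (NULL, NULL, 142); (NULL, NULL, 192); (NULL, NULL, 332); (NULL, NULL, 697); (NULL, NULL, 733); (NULL, NULL, 744); (NULL, NULL, 747); (NULL, NULL, 778); (NULL, NULL, 860)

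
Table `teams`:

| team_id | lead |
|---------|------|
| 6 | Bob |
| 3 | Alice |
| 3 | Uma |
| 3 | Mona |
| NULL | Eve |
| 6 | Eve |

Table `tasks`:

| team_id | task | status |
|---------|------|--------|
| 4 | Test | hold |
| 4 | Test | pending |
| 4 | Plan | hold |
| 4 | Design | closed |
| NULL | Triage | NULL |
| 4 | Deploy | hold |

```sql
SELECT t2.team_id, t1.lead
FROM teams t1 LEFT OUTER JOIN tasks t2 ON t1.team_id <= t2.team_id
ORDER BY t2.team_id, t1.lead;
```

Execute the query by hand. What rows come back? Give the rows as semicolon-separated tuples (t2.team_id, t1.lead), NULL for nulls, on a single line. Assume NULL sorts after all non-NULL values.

LEFT JOIN keeps every row from `teams`; unmatched rows get NULL for `tasks`'s columns.
Matching on t1.team_id <= t2.team_id. A NULL in a compared column never satisfies the condition.
Matched pairs: 15; unmatched t1 rows kept: 3.

(4, Alice); (4, Alice); (4, Alice); (4, Alice); (4, Alice); (4, Mona); (4, Mona); (4, Mona); (4, Mona); (4, Mona); (4, Uma); (4, Uma); (4, Uma); (4, Uma); (4, Uma); (NULL, Bob); (NULL, Eve); (NULL, Eve)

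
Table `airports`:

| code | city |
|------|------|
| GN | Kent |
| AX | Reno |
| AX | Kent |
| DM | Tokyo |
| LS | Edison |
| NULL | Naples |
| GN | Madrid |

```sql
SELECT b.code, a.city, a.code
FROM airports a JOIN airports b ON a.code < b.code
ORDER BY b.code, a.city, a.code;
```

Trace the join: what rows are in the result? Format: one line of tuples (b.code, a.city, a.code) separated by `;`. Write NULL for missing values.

(DM, Kent, AX); (DM, Reno, AX); (GN, Kent, AX); (GN, Kent, AX); (GN, Reno, AX); (GN, Reno, AX); (GN, Tokyo, DM); (GN, Tokyo, DM); (LS, Kent, AX); (LS, Kent, GN); (LS, Madrid, GN); (LS, Reno, AX); (LS, Tokyo, DM)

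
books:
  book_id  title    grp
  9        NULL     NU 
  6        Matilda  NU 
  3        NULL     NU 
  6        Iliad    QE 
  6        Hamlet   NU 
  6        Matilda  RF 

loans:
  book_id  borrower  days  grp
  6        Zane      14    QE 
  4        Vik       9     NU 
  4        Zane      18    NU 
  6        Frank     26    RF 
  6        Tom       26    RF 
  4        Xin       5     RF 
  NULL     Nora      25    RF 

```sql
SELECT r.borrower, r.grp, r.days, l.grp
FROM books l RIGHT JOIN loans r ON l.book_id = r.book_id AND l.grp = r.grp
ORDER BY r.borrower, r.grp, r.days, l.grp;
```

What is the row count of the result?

7

RIGHT JOIN keeps every row from `loans`; unmatched rows get NULL for `books`'s columns.
Matching on l.book_id = r.book_id AND l.grp = r.grp. A NULL in a compared column never satisfies the condition.
- l row (book_id=9, grp=NU): no match.
- l row (book_id=6, grp=NU): no match.
- l row (book_id=3, grp=NU): no match.
- l row (book_id=6, grp=QE): matches 1 r row(s) → 1 output row(s).
- l row (book_id=6, grp=NU): no match.
- l row (book_id=6, grp=RF): matches 2 r row(s) → 2 output row(s).
- 4 row(s) from r found no l partner → padded with NULL.
Total: 3 matched + 4 padded = 7 rows.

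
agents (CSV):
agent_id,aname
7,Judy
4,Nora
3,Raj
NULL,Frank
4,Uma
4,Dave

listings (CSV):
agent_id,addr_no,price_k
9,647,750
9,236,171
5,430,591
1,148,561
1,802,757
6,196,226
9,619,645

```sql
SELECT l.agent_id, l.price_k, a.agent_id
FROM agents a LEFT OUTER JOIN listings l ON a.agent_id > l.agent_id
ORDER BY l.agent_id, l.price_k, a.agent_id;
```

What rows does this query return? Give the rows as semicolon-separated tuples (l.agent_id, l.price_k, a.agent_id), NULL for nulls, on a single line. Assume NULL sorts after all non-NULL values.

(1, 561, 3); (1, 561, 4); (1, 561, 4); (1, 561, 4); (1, 561, 7); (1, 757, 3); (1, 757, 4); (1, 757, 4); (1, 757, 4); (1, 757, 7); (5, 591, 7); (6, 226, 7); (NULL, NULL, NULL)

LEFT JOIN keeps every row from `agents`; unmatched rows get NULL for `listings`'s columns.
Matching on a.agent_id > l.agent_id. A NULL in a compared column never satisfies the condition.
- agent_id=7: 4 matching l row(s), so 4 row(s) emitted.
- agent_id=4: 2 matching l row(s), so 2 row(s) emitted.
- agent_id=3: 2 matching l row(s), so 2 row(s) emitted.
- agent_id=NULL: no l row matches, row kept with l columns NULL.
- agent_id=4: 2 matching l row(s), so 2 row(s) emitted.
- agent_id=4: 2 matching l row(s), so 2 row(s) emitted.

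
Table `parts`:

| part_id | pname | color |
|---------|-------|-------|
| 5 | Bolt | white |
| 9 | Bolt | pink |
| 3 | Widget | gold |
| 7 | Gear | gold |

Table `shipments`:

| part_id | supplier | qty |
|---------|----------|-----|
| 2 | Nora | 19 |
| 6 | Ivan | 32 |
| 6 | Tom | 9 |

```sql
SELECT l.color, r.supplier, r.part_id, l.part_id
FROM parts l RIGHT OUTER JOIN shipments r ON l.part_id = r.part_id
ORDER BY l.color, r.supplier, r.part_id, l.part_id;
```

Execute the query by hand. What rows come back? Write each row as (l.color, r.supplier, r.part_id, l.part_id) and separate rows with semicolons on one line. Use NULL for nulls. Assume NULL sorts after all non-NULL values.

(NULL, Ivan, 6, NULL); (NULL, Nora, 2, NULL); (NULL, Tom, 6, NULL)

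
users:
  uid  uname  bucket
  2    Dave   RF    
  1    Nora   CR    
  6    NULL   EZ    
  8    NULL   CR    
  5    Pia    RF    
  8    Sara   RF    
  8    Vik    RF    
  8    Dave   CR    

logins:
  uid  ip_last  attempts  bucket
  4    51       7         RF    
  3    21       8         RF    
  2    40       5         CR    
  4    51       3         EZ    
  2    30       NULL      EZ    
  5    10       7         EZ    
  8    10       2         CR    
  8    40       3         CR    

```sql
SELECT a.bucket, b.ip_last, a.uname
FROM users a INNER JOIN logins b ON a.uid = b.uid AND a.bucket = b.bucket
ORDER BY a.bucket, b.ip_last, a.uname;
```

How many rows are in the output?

4

INNER JOIN keeps only pairs where the ON condition holds.
Matching on a.uid = b.uid AND a.bucket = b.bucket.
- uid=2, bucket=RF: no matching b row, dropped.
- uid=1, bucket=CR: no matching b row, dropped.
- uid=6, bucket=EZ: no matching b row, dropped.
- uid=8, bucket=CR: 2 matching b row(s), so 2 row(s) emitted.
- uid=5, bucket=RF: no matching b row, dropped.
- uid=8, bucket=RF: no matching b row, dropped.
- uid=8, bucket=RF: no matching b row, dropped.
- uid=8, bucket=CR: 2 matching b row(s), so 2 row(s) emitted.
Total: 4 rows.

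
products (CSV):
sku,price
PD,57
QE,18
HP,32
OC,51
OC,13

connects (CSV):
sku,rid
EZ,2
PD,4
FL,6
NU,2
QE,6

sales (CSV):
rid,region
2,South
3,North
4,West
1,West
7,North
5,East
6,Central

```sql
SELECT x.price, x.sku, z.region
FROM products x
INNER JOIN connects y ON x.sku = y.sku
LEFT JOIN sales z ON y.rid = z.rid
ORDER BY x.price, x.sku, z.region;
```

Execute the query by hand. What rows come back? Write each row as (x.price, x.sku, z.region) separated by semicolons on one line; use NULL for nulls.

Evaluate left to right. First `products x INNER JOIN connects y` on sku: 2 row(s).
Then LEFT JOIN `sales z` on rid: each of those 2 rows is kept; rows whose y.rid has no match in z get NULL for z's columns.

(18, QE, Central); (57, PD, West)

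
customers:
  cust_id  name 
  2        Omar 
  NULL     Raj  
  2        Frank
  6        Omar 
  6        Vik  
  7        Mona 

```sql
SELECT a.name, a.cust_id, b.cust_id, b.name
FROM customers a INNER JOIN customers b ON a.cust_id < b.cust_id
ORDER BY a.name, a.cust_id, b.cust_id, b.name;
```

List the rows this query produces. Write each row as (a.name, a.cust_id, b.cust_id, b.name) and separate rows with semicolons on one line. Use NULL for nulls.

INNER JOIN keeps only pairs where the ON condition holds.
Matching on a.cust_id < b.cust_id. A NULL in a compared column never satisfies the condition.
- a[0] cust_id=2 → 3 match(es) in b → 3 row(s).
- a[1] cust_id=NULL → no match; dropped.
- a[2] cust_id=2 → 3 match(es) in b → 3 row(s).
- a[3] cust_id=6 → 1 match(es) in b → 1 row(s).
- a[4] cust_id=6 → 1 match(es) in b → 1 row(s).
- a[5] cust_id=7 → no match; dropped.
After projecting and ordering:
a.name | a.cust_id | b.cust_id | b.name
Frank | 2 | 6 | Omar
Frank | 2 | 6 | Vik
Frank | 2 | 7 | Mona
Omar | 2 | 6 | Omar
Omar | 2 | 6 | Vik
Omar | 2 | 7 | Mona
Omar | 6 | 7 | Mona
Vik | 6 | 7 | Mona

(Frank, 2, 6, Omar); (Frank, 2, 6, Vik); (Frank, 2, 7, Mona); (Omar, 2, 6, Omar); (Omar, 2, 6, Vik); (Omar, 2, 7, Mona); (Omar, 6, 7, Mona); (Vik, 6, 7, Mona)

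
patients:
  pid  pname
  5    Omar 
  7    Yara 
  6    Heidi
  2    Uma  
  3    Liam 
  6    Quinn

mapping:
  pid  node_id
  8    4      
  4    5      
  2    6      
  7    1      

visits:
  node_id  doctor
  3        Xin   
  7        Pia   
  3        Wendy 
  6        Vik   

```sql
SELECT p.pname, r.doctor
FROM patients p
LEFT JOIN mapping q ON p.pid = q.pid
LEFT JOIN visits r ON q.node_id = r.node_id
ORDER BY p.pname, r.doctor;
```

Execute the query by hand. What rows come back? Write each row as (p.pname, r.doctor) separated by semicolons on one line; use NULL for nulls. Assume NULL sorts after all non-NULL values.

Joins associate left-to-right: patients LEFT JOIN mapping on pid gives 6 intermediate row(s).
Then LEFT JOIN `visits r` on node_id: each of those 6 rows is kept; rows whose q.node_id has no match in r get NULL for r's columns.

(Heidi, NULL); (Liam, NULL); (Omar, NULL); (Quinn, NULL); (Uma, Vik); (Yara, NULL)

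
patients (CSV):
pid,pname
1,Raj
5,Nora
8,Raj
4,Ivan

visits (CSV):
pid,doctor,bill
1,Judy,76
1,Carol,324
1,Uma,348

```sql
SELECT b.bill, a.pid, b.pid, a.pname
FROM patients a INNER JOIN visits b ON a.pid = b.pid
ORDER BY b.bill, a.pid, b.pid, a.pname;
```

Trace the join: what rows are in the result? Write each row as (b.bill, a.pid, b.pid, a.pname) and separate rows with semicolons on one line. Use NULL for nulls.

(76, 1, 1, Raj); (324, 1, 1, Raj); (348, 1, 1, Raj)

INNER JOIN keeps only pairs where the ON condition holds.
Matching on a.pid = b.pid.
- a row (pid=1): matches 3 b row(s) → 3 output row(s).
- a row (pid=5): no match → dropped.
- a row (pid=8): no match → dropped.
- a row (pid=4): no match → dropped.
After projecting and ordering:
b.bill | a.pid | b.pid | a.pname
76 | 1 | 1 | Raj
324 | 1 | 1 | Raj
348 | 1 | 1 | Raj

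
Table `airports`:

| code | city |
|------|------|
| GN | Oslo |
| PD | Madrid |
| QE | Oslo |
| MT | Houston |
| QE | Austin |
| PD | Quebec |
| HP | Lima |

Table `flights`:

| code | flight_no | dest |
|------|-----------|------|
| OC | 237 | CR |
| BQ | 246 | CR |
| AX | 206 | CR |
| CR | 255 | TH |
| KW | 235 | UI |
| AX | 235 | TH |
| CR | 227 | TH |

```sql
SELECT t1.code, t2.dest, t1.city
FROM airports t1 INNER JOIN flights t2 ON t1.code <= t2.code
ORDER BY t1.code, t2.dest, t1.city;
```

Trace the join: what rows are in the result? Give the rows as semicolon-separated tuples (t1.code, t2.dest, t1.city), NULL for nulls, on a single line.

INNER JOIN keeps only pairs where the ON condition holds.
Matching on t1.code <= t2.code.
Matched pairs: 5.

(GN, CR, Oslo); (GN, UI, Oslo); (HP, CR, Lima); (HP, UI, Lima); (MT, CR, Houston)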